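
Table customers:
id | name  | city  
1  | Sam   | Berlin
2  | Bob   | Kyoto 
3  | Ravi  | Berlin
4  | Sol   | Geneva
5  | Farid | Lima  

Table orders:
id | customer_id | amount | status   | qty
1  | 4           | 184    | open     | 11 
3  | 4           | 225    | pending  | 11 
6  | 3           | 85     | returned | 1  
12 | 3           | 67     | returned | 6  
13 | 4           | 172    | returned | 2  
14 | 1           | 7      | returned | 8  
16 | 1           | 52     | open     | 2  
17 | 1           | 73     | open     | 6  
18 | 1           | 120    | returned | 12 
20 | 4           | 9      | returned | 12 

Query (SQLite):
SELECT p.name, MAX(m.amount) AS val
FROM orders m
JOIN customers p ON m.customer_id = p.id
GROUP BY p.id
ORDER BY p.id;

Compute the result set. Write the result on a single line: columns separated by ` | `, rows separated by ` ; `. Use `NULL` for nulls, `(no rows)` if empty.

Join each orders row to its customers via customer_id.
Group joined rows by customers.id; compute MAX(m.amount) per group.
  1: ids {14, 16, 17, 18} → MAX(m.amount)=120
  3: ids {6, 12} → MAX(m.amount)=85
  4: ids {1, 3, 13, 20} → MAX(m.amount)=225

Sam | 120 ; Ravi | 85 ; Sol | 225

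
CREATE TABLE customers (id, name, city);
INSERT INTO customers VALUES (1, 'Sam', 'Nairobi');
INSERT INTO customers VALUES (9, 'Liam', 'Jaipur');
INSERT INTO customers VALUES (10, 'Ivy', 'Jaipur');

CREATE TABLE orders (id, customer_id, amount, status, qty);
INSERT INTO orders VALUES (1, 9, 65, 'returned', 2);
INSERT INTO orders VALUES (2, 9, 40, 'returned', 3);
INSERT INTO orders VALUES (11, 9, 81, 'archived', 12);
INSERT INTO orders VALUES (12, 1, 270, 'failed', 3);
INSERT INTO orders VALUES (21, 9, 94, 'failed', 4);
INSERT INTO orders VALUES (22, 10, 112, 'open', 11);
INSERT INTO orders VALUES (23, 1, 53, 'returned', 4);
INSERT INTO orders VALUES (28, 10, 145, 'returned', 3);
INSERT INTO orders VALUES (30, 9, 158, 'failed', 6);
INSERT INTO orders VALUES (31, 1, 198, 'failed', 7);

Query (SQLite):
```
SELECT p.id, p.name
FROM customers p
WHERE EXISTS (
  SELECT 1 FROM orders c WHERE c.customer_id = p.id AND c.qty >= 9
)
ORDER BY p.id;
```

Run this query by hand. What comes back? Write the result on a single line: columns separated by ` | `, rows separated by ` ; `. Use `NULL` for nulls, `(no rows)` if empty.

For each customers row, check whether any orders with matching customer_id has qty >= 9.
Keep rows where that is true.

9 | Liam ; 10 | Ivy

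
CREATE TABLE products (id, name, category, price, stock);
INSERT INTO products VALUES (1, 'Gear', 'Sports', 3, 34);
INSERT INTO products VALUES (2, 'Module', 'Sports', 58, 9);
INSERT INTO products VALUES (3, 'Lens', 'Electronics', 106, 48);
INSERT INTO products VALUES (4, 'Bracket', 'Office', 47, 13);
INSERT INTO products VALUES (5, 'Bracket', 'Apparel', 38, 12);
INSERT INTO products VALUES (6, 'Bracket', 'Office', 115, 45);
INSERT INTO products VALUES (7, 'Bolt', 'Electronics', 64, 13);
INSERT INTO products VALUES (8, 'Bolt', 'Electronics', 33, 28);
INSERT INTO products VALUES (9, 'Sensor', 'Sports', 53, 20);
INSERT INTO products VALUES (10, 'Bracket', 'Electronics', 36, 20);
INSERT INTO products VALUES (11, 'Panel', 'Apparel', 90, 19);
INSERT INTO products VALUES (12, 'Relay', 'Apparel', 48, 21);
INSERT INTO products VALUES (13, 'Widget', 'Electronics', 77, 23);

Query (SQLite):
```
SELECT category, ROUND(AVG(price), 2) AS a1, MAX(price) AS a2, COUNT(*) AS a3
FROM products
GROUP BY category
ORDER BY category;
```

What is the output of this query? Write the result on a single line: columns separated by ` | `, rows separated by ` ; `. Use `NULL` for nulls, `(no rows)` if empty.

Group products by category.
Per group compute: ROUND(AVG(price), 2), MAX(price), COUNT(*).
  Apparel: ids {5, 11, 12} → ROUND(AVG(price), 2)=58.67, MAX(price)=90, COUNT(*)=3
  Electronics: ids {3, 7, 8, 10, 13} → ROUND(AVG(price), 2)=63.2, MAX(price)=106, COUNT(*)=5
  Office: ids {4, 6} → ROUND(AVG(price), 2)=81, MAX(price)=115, COUNT(*)=2
  Sports: ids {1, 2, 9} → ROUND(AVG(price), 2)=38, MAX(price)=58, COUNT(*)=3

Apparel | 58.67 | 90 | 3 ; Electronics | 63.2 | 106 | 5 ; Office | 81 | 115 | 2 ; Sports | 38 | 58 | 3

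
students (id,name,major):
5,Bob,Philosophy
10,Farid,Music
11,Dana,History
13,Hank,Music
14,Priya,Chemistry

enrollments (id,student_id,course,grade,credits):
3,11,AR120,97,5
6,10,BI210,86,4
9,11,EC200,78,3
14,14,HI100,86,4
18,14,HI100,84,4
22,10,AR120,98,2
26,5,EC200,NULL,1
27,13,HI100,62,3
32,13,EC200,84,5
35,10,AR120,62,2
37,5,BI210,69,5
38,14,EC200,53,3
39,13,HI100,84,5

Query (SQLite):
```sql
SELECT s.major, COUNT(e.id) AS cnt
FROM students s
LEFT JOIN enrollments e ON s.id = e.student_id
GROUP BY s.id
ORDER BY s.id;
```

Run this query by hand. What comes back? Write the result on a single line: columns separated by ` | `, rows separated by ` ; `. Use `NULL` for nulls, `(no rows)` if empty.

Philosophy | 2 ; Music | 3 ; History | 2 ; Music | 3 ; Chemistry | 3

LEFT JOIN keeps every students row; unmatched ones get NULL for enrollments columns.
Group by students.id and compute COUNT(e.id). COUNT(col) of an all-NULL group is 0.
  5: ids {26, 37} → COUNT(e.id)=2
  10: ids {6, 22, 35} → COUNT(e.id)=3
  11: ids {3, 9} → COUNT(e.id)=2
  13: ids {27, 32, 39} → COUNT(e.id)=3
  14: ids {14, 18, 38} → COUNT(e.id)=3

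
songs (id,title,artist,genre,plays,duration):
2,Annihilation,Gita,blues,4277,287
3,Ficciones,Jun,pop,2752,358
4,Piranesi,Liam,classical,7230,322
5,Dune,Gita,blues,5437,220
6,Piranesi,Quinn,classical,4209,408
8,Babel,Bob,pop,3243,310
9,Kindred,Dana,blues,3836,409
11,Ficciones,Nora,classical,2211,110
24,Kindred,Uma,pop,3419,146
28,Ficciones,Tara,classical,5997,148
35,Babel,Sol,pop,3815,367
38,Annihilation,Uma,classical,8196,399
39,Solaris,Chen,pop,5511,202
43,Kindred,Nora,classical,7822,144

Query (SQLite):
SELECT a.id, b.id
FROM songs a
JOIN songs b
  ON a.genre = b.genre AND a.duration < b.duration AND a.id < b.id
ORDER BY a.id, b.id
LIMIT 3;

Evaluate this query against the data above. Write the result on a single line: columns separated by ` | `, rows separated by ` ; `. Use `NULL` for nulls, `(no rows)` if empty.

2 | 9 ; 3 | 35 ; 4 | 6

Pairs (a,b) with same genre, a.duration < b.duration, a.id < b.id.
genre groups: blues:{2,5,9} classical:{4,6,11,28,38,43} pop:{3,8,24,35,39}
Ordered by (a.id, b.id); first 3.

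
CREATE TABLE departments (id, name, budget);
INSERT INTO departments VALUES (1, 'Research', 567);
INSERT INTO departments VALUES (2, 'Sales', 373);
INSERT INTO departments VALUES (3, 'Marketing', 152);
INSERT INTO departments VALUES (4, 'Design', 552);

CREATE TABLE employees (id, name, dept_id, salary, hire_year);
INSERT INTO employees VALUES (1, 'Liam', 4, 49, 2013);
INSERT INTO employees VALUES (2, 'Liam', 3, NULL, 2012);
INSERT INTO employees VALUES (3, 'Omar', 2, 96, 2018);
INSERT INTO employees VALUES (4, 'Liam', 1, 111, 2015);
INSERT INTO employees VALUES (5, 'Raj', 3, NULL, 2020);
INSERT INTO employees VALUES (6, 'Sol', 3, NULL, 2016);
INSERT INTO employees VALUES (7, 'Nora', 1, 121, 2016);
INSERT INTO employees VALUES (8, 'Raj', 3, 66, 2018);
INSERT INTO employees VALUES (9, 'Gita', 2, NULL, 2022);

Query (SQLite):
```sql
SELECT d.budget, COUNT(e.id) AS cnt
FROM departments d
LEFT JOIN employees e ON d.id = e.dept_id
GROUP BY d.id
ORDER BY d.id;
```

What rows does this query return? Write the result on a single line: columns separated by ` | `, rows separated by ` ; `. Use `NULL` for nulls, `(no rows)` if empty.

LEFT JOIN keeps every departments row; unmatched ones get NULL for employees columns.
Group by departments.id and compute COUNT(e.id). COUNT(col) of an all-NULL group is 0.
  1: ids {4, 7} → COUNT(e.id)=2
  2: ids {3, 9} → COUNT(e.id)=2
  3: ids {2, 5, 6, 8} → COUNT(e.id)=4
  4: ids {1} → COUNT(e.id)=1

567 | 2 ; 373 | 2 ; 152 | 4 ; 552 | 1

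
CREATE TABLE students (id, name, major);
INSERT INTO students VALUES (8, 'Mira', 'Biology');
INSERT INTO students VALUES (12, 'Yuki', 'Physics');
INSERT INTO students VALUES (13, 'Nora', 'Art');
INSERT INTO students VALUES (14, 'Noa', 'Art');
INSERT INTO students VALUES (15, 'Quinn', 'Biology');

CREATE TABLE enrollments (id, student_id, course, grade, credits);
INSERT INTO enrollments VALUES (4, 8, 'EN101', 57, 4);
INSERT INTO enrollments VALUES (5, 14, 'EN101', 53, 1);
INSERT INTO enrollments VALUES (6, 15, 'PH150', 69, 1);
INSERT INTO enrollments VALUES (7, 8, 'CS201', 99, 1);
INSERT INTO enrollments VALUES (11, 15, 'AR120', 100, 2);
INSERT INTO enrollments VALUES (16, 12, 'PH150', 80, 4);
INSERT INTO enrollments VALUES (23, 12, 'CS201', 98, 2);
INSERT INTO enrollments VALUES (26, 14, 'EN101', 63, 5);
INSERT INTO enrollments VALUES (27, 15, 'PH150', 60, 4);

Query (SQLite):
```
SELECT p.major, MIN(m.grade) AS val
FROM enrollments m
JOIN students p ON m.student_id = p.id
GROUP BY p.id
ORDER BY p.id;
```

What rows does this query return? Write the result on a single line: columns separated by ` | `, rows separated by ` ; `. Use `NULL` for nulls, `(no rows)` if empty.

Biology | 57 ; Physics | 80 ; Art | 53 ; Biology | 60

Join each enrollments row to its students via student_id.
Group joined rows by students.id; compute MIN(m.grade) per group.
  8: ids {4, 7} → MIN(m.grade)=57
  12: ids {16, 23} → MIN(m.grade)=80
  14: ids {5, 26} → MIN(m.grade)=53
  15: ids {6, 11, 27} → MIN(m.grade)=60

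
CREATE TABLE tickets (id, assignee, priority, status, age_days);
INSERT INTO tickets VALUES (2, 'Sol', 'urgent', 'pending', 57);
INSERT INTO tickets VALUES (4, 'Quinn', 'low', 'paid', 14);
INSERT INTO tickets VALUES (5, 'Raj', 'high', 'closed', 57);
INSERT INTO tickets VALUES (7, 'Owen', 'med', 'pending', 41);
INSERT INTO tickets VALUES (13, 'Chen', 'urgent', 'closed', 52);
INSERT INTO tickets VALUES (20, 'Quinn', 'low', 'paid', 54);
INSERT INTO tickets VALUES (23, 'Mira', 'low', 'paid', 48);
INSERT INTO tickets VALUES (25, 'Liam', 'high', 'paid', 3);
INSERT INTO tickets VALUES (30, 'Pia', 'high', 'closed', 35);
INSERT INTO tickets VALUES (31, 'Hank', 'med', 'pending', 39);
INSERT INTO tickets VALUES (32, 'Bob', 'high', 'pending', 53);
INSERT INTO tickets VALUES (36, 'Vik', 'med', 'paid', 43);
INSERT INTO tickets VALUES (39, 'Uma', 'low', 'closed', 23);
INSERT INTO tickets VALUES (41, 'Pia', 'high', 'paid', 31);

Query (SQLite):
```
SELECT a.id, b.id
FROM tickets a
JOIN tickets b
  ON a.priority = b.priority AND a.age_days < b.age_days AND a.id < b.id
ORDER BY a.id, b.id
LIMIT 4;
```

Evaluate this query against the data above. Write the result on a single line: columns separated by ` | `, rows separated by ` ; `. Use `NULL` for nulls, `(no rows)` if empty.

4 | 20 ; 4 | 23 ; 4 | 39 ; 7 | 36

Pairs (a,b) with same priority, a.age_days < b.age_days, a.id < b.id.
priority groups: high:{5,25,30,32,41} low:{4,20,23,39} med:{7,31,36} urgent:{2,13}
Ordered by (a.id, b.id); first 4.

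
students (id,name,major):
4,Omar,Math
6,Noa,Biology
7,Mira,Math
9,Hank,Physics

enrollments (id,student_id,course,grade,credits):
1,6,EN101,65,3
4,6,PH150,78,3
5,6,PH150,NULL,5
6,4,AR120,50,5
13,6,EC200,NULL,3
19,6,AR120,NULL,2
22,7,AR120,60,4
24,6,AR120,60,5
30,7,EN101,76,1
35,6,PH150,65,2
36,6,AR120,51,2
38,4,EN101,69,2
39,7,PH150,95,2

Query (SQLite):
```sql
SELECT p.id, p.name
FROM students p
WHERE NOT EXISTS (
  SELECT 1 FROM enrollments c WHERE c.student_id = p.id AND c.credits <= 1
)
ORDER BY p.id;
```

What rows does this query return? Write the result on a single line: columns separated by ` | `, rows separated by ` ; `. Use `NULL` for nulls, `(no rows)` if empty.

4 | Omar ; 6 | Noa ; 9 | Hank

For each students row, check whether any enrollments with matching student_id has credits <= 1.
Keep rows where that is false.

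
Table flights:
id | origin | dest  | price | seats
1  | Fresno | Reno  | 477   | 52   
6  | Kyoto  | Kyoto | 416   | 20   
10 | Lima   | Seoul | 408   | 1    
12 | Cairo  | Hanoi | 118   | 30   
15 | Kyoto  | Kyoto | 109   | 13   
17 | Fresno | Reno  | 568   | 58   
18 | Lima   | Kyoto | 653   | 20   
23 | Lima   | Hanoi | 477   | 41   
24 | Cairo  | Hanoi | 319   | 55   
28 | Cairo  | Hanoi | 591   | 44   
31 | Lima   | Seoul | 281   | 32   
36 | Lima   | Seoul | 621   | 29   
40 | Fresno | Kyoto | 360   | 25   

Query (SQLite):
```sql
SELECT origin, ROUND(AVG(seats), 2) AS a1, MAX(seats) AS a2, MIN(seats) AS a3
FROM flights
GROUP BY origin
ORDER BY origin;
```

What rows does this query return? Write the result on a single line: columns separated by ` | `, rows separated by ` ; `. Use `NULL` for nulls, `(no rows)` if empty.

Cairo | 43 | 55 | 30 ; Fresno | 45 | 58 | 25 ; Kyoto | 16.5 | 20 | 13 ; Lima | 24.6 | 41 | 1

Group flights by origin.
Per group compute: ROUND(AVG(seats), 2), MAX(seats), MIN(seats).
  Cairo: ids {12, 24, 28} → ROUND(AVG(seats), 2)=43, MAX(seats)=55, MIN(seats)=30
  Fresno: ids {1, 17, 40} → ROUND(AVG(seats), 2)=45, MAX(seats)=58, MIN(seats)=25
  Kyoto: ids {6, 15} → ROUND(AVG(seats), 2)=16.5, MAX(seats)=20, MIN(seats)=13
  Lima: ids {10, 18, 23, 31, 36} → ROUND(AVG(seats), 2)=24.6, MAX(seats)=41, MIN(seats)=1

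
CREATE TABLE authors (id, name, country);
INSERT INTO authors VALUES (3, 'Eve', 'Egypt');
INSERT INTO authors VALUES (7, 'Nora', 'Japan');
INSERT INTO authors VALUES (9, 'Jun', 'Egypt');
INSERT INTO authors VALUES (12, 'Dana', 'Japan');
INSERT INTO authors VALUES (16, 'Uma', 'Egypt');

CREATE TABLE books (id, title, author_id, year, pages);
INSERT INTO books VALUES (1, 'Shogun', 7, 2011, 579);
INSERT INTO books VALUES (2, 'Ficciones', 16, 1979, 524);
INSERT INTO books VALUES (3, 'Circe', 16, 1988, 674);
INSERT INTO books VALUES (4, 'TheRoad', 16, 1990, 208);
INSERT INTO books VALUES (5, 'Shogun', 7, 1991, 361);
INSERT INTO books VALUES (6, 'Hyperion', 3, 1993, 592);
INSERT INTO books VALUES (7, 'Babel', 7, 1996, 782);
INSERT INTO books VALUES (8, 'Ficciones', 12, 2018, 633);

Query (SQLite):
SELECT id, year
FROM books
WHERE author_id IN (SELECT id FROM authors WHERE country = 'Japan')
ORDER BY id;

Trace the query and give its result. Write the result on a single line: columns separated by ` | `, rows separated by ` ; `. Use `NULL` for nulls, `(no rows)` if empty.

Inner query: authors.id where country = 'Japan'.
Outer: keep books rows whose author_id is in that set.
Inner query → {7, 12}

1 | 2011 ; 5 | 1991 ; 7 | 1996 ; 8 | 2018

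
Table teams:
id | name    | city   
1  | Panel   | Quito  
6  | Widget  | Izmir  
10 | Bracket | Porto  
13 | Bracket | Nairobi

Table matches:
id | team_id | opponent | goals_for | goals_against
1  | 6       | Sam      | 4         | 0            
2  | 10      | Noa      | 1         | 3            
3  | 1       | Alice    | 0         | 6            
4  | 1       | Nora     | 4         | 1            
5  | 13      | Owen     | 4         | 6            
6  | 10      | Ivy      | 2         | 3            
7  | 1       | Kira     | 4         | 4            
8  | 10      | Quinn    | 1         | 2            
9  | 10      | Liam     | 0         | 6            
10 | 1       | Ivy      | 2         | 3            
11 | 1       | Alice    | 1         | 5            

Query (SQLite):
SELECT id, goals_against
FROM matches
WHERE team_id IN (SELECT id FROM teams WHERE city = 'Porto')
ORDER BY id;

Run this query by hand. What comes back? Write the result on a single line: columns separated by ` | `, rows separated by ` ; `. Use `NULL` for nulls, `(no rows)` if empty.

Inner query: teams.id where city = 'Porto'.
Outer: keep matches rows whose team_id is in that set.
Inner query → {10}

2 | 3 ; 6 | 3 ; 8 | 2 ; 9 | 6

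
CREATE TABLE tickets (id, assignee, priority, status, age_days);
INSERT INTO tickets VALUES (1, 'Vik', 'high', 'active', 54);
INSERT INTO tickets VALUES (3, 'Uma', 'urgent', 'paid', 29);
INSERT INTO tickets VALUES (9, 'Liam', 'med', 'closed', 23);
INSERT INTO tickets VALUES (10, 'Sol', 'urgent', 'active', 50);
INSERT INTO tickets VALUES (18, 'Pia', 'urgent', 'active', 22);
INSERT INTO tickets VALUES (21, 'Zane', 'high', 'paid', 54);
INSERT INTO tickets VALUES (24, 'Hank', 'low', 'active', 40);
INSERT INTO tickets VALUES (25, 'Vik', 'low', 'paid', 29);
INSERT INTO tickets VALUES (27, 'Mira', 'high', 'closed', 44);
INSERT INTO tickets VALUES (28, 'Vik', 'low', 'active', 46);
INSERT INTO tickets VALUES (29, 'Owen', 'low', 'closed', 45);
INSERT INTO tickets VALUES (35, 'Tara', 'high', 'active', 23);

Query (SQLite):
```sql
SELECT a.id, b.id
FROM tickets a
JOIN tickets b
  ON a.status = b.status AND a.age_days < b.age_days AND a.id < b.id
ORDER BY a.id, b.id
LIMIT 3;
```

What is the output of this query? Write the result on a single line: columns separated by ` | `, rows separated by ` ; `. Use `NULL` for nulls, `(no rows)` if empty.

3 | 21 ; 9 | 27 ; 9 | 29

Pairs (a,b) with same status, a.age_days < b.age_days, a.id < b.id.
status groups: active:{1,10,18,24,28,35} closed:{9,27,29} paid:{3,21,25}
Ordered by (a.id, b.id); first 3.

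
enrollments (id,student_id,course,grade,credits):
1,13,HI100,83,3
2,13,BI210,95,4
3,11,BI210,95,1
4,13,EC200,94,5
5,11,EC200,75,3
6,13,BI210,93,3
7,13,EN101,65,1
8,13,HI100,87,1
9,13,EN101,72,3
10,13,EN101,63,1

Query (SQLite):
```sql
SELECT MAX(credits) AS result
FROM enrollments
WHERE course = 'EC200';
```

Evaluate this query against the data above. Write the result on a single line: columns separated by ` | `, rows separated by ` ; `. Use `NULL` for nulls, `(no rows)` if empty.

5

Rows where course='EC200' → credits values: [5, 3].
MAX of non-NULL values = 5.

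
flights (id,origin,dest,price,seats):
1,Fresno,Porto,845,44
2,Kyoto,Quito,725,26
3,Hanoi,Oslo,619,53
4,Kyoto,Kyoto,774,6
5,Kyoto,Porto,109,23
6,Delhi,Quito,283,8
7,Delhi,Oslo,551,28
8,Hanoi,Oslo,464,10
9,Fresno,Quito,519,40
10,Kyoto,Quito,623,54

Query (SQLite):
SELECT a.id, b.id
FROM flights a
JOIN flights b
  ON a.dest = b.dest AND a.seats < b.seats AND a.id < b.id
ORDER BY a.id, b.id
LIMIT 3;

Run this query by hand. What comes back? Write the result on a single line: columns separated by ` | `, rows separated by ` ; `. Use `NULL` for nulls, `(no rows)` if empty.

2 | 9 ; 2 | 10 ; 6 | 9

Pairs (a,b) with same dest, a.seats < b.seats, a.id < b.id.
dest groups: Kyoto:{4} Oslo:{3,7,8} Porto:{1,5} Quito:{2,6,9,10}
Ordered by (a.id, b.id); first 3.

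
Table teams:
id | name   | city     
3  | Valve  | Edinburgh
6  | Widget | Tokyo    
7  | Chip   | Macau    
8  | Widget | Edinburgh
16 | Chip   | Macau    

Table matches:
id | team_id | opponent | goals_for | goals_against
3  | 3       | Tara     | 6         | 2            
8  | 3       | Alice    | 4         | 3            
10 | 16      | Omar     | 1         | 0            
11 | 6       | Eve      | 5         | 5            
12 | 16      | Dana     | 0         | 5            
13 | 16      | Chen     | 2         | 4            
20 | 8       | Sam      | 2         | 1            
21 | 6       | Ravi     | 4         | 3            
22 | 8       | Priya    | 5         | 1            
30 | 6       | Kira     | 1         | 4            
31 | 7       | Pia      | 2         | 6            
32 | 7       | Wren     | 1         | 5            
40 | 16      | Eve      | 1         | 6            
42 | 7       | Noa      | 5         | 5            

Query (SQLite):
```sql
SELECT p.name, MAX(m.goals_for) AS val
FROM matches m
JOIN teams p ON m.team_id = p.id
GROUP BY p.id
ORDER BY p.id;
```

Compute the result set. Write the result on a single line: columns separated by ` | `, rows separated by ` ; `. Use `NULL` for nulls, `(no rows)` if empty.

Valve | 6 ; Widget | 5 ; Chip | 5 ; Widget | 5 ; Chip | 2

Join each matches row to its teams via team_id.
Group joined rows by teams.id; compute MAX(m.goals_for) per group.
  3: ids {3, 8} → MAX(m.goals_for)=6
  6: ids {11, 21, 30} → MAX(m.goals_for)=5
  7: ids {31, 32, 42} → MAX(m.goals_for)=5
  8: ids {20, 22} → MAX(m.goals_for)=5
  16: ids {10, 12, 13, 40} → MAX(m.goals_for)=2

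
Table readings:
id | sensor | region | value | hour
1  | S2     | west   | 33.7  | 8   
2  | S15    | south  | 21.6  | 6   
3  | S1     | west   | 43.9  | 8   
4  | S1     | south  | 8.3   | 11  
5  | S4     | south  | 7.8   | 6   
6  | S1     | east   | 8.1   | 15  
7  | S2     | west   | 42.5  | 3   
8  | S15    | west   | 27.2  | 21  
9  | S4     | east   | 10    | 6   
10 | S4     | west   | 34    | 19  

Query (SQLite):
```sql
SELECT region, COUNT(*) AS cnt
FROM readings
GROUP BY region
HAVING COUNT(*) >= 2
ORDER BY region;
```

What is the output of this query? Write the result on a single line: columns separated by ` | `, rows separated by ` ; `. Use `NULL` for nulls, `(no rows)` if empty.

Partition readings by region; compute COUNT(*) within each group.
HAVING: keep groups with count ≥ 2.
  east: ids {6, 9} → COUNT(*)=2
  south: ids {2, 4, 5} → COUNT(*)=3
  west: ids {1, 3, 7, 8, 10} → COUNT(*)=5

east | 2 ; south | 3 ; west | 5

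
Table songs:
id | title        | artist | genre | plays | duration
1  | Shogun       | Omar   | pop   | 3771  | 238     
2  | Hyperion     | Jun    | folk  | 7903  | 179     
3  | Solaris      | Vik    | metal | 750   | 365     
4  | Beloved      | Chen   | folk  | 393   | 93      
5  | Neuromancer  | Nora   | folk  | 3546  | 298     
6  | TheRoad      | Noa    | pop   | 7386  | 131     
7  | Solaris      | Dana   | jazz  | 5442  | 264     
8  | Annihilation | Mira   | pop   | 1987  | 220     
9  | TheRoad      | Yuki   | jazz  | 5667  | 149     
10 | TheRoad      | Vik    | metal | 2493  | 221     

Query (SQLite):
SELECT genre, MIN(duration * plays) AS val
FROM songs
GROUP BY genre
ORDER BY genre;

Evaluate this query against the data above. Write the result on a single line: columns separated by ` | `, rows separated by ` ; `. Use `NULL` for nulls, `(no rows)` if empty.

folk | 36549 ; jazz | 844383 ; metal | 273750 ; pop | 437140

For each row compute duration * plays.
Group by genre; take MIN of the expression per group.
  folk: ids {2, 4, 5} → MIN(duration * plays)=36549
  jazz: ids {7, 9} → MIN(duration * plays)=844383
  metal: ids {3, 10} → MIN(duration * plays)=273750
  pop: ids {1, 6, 8} → MIN(duration * plays)=437140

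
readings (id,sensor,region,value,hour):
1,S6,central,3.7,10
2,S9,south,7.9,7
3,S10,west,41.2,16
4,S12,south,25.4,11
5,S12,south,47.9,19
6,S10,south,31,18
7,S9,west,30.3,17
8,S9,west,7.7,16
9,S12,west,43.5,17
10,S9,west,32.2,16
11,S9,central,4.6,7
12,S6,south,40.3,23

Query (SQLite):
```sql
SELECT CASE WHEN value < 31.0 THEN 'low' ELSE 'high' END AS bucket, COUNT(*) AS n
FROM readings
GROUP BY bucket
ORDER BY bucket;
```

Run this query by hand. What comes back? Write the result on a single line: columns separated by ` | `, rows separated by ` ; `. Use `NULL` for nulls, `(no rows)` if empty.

high | 6 ; low | 6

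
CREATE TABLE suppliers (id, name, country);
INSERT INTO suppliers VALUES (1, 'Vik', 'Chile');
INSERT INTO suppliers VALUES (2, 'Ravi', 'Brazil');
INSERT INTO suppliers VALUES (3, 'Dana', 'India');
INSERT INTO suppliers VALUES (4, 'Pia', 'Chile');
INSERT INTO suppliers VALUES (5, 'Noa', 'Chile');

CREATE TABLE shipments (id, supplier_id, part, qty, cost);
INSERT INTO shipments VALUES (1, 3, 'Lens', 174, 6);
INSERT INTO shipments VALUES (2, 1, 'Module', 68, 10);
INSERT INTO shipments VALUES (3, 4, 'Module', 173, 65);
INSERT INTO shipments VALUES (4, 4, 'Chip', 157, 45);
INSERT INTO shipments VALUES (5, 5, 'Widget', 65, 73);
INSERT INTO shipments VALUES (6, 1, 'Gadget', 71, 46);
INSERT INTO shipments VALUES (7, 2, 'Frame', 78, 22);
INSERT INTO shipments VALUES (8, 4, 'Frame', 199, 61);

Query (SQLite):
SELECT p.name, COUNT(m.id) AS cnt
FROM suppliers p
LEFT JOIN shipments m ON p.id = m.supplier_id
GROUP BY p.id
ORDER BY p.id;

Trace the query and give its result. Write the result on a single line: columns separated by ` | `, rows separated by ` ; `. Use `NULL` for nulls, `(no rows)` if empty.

LEFT JOIN keeps every suppliers row; unmatched ones get NULL for shipments columns.
Group by suppliers.id and compute COUNT(m.id). COUNT(col) of an all-NULL group is 0.
  1: ids {2, 6} → COUNT(m.id)=2
  2: ids {7} → COUNT(m.id)=1
  3: ids {1} → COUNT(m.id)=1
  4: ids {3, 4, 8} → COUNT(m.id)=3
  5: ids {5} → COUNT(m.id)=1

Vik | 2 ; Ravi | 1 ; Dana | 1 ; Pia | 3 ; Noa | 1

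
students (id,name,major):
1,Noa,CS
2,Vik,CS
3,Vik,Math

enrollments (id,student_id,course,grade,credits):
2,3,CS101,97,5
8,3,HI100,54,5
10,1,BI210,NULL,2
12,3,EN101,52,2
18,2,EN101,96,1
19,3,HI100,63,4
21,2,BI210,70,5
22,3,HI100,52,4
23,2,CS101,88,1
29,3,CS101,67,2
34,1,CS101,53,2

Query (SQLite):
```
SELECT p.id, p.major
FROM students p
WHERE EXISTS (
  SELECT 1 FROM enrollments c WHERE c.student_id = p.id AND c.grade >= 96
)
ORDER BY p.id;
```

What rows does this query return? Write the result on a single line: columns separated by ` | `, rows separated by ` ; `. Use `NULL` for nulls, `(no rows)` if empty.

For each students row, check whether any enrollments with matching student_id has grade >= 96.
Keep rows where that is true.

2 | CS ; 3 | Math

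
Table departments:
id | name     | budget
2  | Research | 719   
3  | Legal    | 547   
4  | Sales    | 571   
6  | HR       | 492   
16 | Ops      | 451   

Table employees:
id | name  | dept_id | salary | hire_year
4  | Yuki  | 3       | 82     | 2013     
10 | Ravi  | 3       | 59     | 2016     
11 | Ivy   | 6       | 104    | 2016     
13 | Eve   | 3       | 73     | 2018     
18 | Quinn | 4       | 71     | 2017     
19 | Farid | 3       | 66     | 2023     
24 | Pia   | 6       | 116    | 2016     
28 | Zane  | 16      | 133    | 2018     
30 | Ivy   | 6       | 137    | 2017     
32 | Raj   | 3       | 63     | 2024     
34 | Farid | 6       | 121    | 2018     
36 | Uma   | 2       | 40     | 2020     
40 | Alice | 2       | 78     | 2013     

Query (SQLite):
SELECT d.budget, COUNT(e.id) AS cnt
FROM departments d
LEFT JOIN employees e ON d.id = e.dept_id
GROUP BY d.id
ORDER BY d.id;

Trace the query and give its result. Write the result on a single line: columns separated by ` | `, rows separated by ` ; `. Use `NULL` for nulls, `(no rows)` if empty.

719 | 2 ; 547 | 5 ; 571 | 1 ; 492 | 4 ; 451 | 1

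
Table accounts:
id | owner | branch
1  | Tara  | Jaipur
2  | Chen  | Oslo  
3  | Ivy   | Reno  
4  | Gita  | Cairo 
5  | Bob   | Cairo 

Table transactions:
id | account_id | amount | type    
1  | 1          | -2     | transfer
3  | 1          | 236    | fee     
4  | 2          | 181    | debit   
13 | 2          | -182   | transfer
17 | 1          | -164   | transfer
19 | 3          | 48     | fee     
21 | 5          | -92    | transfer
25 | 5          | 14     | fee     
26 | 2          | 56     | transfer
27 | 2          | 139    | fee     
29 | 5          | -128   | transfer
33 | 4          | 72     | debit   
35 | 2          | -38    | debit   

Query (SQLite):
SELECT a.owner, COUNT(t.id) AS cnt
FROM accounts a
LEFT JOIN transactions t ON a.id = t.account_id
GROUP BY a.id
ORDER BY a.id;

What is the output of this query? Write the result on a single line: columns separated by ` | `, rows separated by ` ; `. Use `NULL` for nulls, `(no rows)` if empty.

Tara | 3 ; Chen | 5 ; Ivy | 1 ; Gita | 1 ; Bob | 3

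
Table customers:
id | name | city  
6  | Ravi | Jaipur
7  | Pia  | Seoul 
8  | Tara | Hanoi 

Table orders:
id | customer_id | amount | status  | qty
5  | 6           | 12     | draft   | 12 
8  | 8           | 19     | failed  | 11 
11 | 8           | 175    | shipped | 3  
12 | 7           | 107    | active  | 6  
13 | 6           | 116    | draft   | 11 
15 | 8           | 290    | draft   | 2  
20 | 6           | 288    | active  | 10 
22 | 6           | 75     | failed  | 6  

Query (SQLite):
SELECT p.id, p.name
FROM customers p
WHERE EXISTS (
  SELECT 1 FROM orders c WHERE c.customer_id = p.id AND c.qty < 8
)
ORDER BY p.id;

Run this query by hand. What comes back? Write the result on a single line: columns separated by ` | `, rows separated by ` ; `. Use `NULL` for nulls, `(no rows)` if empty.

6 | Ravi ; 7 | Pia ; 8 | Tara

For each customers row, check whether any orders with matching customer_id has qty < 8.
Keep rows where that is true.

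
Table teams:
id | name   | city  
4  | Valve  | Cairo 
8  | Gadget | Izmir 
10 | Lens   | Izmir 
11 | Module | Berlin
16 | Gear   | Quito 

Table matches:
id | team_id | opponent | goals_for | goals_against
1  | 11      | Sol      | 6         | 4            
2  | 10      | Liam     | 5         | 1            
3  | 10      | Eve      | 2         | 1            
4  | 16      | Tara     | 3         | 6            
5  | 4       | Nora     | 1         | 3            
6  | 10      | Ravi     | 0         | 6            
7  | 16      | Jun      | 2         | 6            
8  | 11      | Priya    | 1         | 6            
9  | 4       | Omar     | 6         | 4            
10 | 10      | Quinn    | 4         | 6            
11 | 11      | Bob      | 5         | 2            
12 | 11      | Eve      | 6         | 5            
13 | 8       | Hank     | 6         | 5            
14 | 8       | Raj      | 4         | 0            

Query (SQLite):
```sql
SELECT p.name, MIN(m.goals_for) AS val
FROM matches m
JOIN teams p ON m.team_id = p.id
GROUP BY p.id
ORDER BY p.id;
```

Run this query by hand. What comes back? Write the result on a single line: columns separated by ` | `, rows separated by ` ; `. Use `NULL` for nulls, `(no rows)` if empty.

Join each matches row to its teams via team_id.
Group joined rows by teams.id; compute MIN(m.goals_for) per group.
  4: ids {5, 9} → MIN(m.goals_for)=1
  8: ids {13, 14} → MIN(m.goals_for)=4
  10: ids {2, 3, 6, 10} → MIN(m.goals_for)=0
  11: ids {1, 8, 11, 12} → MIN(m.goals_for)=1
  16: ids {4, 7} → MIN(m.goals_for)=2

Valve | 1 ; Gadget | 4 ; Lens | 0 ; Module | 1 ; Gear | 2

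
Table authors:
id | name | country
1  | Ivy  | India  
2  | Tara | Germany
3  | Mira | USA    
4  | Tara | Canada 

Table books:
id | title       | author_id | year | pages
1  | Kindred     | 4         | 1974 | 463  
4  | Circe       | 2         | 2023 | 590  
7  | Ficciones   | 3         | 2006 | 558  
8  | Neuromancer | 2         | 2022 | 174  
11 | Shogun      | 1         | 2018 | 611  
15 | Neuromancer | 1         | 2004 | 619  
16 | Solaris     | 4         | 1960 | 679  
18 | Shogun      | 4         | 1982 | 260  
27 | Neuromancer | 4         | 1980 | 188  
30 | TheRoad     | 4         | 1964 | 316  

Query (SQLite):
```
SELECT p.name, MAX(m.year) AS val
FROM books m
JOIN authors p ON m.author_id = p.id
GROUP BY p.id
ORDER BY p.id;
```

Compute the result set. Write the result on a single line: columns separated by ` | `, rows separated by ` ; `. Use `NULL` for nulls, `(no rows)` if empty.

Join each books row to its authors via author_id.
Group joined rows by authors.id; compute MAX(m.year) per group.
  1: ids {11, 15} → MAX(m.year)=2018
  2: ids {4, 8} → MAX(m.year)=2023
  3: ids {7} → MAX(m.year)=2006
  4: ids {1, 16, 18, 27, 30} → MAX(m.year)=1982

Ivy | 2018 ; Tara | 2023 ; Mira | 2006 ; Tara | 1982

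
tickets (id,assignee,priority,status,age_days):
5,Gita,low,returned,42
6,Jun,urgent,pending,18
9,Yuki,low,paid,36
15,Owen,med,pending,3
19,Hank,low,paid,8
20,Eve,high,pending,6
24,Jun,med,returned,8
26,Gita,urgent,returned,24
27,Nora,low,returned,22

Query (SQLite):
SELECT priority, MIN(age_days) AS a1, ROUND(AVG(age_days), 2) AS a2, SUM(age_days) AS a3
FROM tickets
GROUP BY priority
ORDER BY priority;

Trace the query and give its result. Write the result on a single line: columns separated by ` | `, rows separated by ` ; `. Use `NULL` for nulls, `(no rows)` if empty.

high | 6 | 6 | 6 ; low | 8 | 27 | 108 ; med | 3 | 5.5 | 11 ; urgent | 18 | 21 | 42

Group tickets by priority.
Per group compute: MIN(age_days), ROUND(AVG(age_days), 2), SUM(age_days).
  high: ids {20} → MIN(age_days)=6, ROUND(AVG(age_days), 2)=6, SUM(age_days)=6
  low: ids {5, 9, 19, 27} → MIN(age_days)=8, ROUND(AVG(age_days), 2)=27, SUM(age_days)=108
  med: ids {15, 24} → MIN(age_days)=3, ROUND(AVG(age_days), 2)=5.5, SUM(age_days)=11
  urgent: ids {6, 26} → MIN(age_days)=18, ROUND(AVG(age_days), 2)=21, SUM(age_days)=42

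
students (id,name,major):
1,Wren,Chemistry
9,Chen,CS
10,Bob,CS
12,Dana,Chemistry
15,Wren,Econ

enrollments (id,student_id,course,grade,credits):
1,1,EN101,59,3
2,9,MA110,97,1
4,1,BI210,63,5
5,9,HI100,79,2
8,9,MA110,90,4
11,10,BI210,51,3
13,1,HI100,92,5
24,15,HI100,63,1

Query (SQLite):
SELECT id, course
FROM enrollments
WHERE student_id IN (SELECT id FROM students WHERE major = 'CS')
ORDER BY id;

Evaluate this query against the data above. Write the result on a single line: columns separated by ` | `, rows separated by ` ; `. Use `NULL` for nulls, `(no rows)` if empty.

2 | MA110 ; 5 | HI100 ; 8 | MA110 ; 11 | BI210

Inner query: students.id where major = 'CS'.
Outer: keep enrollments rows whose student_id is in that set.
Inner query → {9, 10}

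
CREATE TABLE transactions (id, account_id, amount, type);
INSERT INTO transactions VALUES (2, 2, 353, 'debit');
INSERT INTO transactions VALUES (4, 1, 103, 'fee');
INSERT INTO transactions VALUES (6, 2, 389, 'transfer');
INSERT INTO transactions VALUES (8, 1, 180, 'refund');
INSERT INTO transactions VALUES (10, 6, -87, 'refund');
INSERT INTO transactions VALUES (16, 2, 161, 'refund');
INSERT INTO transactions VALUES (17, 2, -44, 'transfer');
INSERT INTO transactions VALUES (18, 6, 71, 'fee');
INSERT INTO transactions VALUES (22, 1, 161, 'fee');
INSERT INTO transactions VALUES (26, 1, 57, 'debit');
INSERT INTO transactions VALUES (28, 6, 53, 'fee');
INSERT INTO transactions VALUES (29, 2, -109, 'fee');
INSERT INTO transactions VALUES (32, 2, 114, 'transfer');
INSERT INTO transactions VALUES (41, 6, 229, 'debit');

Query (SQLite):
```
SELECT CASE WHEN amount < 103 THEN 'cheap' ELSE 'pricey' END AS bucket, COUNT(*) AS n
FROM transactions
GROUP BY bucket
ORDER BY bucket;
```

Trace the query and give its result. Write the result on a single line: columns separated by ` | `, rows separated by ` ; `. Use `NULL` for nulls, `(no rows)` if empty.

Bucket rows by amount < 103 → 'cheap' else 'pricey'; count each bucket.

cheap | 6 ; pricey | 8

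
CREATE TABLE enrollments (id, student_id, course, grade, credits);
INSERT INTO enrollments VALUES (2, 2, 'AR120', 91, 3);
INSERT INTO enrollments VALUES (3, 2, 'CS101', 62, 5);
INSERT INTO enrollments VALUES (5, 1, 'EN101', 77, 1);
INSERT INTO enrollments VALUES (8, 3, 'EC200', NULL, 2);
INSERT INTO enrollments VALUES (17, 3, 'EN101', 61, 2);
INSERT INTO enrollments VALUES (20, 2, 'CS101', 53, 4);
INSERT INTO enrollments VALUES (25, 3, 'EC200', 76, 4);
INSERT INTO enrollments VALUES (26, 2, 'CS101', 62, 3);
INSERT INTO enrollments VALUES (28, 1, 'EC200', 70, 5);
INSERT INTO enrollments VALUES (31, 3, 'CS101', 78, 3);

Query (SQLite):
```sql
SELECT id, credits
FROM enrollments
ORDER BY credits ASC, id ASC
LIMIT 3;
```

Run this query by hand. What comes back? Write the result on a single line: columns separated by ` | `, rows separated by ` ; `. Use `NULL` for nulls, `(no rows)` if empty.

Sort by credits asc, tiebreak id asc: (1, id=5), (2, id=8), (2, id=17), (3, id=2), (3, id=26), (3, id=31) …. Take first 3.

5 | 1 ; 8 | 2 ; 17 | 2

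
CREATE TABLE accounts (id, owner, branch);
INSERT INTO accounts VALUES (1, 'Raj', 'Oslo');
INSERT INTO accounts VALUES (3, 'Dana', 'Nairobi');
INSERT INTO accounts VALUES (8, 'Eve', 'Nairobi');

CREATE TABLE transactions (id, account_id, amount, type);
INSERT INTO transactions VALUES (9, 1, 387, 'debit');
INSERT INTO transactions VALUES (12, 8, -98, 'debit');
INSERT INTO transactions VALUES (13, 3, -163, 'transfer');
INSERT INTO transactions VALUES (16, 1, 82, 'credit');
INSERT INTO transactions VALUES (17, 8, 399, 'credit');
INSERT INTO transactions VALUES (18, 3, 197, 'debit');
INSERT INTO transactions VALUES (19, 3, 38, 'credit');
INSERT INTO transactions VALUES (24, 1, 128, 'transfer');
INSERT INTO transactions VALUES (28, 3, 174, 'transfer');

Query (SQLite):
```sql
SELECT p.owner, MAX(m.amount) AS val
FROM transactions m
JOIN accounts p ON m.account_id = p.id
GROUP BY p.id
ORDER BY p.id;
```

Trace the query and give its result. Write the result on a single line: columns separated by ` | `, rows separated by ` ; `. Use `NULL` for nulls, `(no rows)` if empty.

Raj | 387 ; Dana | 197 ; Eve | 399

Join each transactions row to its accounts via account_id.
Group joined rows by accounts.id; compute MAX(m.amount) per group.
  1: ids {9, 16, 24} → MAX(m.amount)=387
  3: ids {13, 18, 19, 28} → MAX(m.amount)=197
  8: ids {12, 17} → MAX(m.amount)=399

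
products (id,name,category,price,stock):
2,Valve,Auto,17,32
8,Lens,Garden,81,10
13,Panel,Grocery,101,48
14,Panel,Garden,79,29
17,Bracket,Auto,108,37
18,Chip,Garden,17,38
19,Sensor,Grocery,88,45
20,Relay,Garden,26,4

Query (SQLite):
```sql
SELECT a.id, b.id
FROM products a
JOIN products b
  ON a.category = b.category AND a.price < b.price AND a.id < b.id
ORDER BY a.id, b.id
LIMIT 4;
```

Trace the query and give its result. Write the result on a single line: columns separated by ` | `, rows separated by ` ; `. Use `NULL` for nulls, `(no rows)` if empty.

Pairs (a,b) with same category, a.price < b.price, a.id < b.id.
category groups: Auto:{2,17} Garden:{8,14,18,20} Grocery:{13,19}
Ordered by (a.id, b.id); first 4.

2 | 17 ; 18 | 20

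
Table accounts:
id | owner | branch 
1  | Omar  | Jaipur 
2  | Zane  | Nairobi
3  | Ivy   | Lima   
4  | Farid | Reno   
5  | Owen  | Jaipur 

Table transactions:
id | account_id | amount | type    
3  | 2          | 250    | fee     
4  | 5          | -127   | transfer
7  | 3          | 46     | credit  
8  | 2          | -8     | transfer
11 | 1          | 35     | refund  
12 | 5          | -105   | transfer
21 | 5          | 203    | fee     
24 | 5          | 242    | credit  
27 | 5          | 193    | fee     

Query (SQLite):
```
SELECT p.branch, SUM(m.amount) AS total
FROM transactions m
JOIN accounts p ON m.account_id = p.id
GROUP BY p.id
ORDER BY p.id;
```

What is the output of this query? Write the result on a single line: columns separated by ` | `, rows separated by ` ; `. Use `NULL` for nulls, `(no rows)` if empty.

Jaipur | 35 ; Nairobi | 242 ; Lima | 46 ; Jaipur | 406

Join each transactions row to its accounts via account_id.
Group joined rows by accounts.id; compute SUM(m.amount) per group.
  1: ids {11} → SUM(m.amount)=35
  2: ids {3, 8} → SUM(m.amount)=242
  3: ids {7} → SUM(m.amount)=46
  5: ids {4, 12, 21, 24, 27} → SUM(m.amount)=406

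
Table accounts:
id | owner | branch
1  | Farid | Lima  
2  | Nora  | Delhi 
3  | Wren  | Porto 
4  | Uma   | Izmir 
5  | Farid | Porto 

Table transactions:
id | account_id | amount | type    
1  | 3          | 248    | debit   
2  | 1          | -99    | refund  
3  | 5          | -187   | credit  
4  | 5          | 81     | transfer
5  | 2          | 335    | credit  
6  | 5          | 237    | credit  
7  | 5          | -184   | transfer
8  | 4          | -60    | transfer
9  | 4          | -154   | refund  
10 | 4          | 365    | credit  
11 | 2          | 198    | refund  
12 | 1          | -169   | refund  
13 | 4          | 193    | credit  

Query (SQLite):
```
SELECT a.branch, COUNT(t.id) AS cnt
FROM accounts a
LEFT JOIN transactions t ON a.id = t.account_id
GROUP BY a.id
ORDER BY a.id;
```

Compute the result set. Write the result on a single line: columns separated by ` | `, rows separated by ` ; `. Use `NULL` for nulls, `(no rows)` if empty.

LEFT JOIN keeps every accounts row; unmatched ones get NULL for transactions columns.
Group by accounts.id and compute COUNT(t.id). COUNT(col) of an all-NULL group is 0.
  1: ids {2, 12} → COUNT(t.id)=2
  2: ids {5, 11} → COUNT(t.id)=2
  3: ids {1} → COUNT(t.id)=1
  4: ids {8, 9, 10, 13} → COUNT(t.id)=4
  5: ids {3, 4, 6, 7} → COUNT(t.id)=4

Lima | 2 ; Delhi | 2 ; Porto | 1 ; Izmir | 4 ; Porto | 4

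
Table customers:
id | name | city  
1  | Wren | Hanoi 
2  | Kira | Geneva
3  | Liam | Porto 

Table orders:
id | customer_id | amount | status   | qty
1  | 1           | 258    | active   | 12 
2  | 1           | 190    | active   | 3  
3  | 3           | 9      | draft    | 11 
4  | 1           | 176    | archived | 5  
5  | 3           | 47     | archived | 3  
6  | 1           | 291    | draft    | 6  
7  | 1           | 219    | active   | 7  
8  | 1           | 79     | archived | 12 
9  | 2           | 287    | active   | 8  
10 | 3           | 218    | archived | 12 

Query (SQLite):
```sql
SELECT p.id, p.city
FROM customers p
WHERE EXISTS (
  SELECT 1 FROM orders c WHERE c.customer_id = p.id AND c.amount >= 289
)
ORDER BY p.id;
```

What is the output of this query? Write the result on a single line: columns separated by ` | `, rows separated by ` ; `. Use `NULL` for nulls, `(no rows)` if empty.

1 | Hanoi

For each customers row, check whether any orders with matching customer_id has amount >= 289.
Keep rows where that is true.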